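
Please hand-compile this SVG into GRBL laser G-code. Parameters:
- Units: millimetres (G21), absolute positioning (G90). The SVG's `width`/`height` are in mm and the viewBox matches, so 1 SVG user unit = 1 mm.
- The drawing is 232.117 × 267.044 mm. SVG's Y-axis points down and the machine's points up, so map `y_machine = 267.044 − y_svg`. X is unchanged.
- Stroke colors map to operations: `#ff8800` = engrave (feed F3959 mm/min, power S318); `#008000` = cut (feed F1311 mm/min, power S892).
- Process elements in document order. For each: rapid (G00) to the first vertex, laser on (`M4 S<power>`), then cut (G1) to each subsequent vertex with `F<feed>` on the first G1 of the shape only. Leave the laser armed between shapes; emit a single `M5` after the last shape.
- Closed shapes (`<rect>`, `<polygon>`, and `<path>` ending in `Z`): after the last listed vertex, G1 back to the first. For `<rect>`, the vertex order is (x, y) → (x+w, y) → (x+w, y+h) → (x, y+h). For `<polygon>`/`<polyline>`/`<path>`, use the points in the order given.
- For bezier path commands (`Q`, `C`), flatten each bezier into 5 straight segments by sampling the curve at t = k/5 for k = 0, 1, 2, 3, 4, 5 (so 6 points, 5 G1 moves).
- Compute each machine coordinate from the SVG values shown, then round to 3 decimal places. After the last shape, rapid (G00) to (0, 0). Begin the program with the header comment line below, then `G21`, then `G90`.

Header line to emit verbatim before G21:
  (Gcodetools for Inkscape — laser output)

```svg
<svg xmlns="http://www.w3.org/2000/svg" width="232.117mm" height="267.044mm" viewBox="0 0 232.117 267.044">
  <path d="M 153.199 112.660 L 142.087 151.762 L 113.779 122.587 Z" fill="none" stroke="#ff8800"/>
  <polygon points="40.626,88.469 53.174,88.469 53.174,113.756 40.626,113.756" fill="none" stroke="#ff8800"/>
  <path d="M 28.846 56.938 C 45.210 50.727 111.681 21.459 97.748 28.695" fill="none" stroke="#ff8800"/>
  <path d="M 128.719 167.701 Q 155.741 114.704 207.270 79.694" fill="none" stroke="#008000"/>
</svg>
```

(Gcodetools for Inkscape — laser output)
G21
G90
G00 X153.199 Y154.384
M4 S318
G1 X142.087 Y115.282 F3959
G1 X113.779 Y144.457
G1 X153.199 Y154.384
G00 X40.626 Y178.575
M4 S318
G1 X53.174 Y178.575 F3959
G1 X53.174 Y153.288
G1 X40.626 Y153.288
G1 X40.626 Y178.575
G00 X28.846 Y210.106
M4 S318
G1 X43.633 Y216.123 F3959
G1 X64.181 Y224.815
G1 X84.226 Y233.322
G1 X97.503 Y238.787
G1 X97.748 Y238.349
G00 X128.719 Y99.343
M4 S892
G1 X140.508 Y119.822 F1311
G1 X154.258 Y138.863
G1 X169.968 Y156.464
G1 X187.639 Y172.627
G1 X207.270 Y187.350
M5
G00 X0.000 Y0.000

Since the viewBox matches the mm dimensions, user units are millimetres directly. The only transform is the Y-flip y_m = 267.044 − y_svg.

Shape 1 is a regular polygon drawn with `<path>`. Its stroke #ff8800 means engrave at S318, F3959. After flipping Y the toolpath is (153.199,154.384) → (142.087,115.282) → (113.779,144.457) → (153.199,154.384), returning to the start.

Shape 2 is a rectangle drawn with `<polygon>`. Its stroke #ff8800 means engrave at S318, F3959. After flipping Y the toolpath is (40.626,178.575) → (53.174,178.575) → (53.174,153.288) → (40.626,153.288) → (40.626,178.575), returning to the start.

Shape 3 is a cubic bezier drawn with `<path>`. Its stroke #ff8800 means engrave at S318, F3959. After flipping Y the toolpath is (28.846,210.106) → (43.633,216.123) → (64.181,224.815) → (84.226,233.322) → (97.503,238.787) → (97.748,238.349).

Shape 4 is a quadratic bezier drawn with `<path>`. Its stroke #008000 means cut at S892, F1311. After flipping Y the toolpath is (128.719,99.343) → (140.508,119.822) → (154.258,138.863) → (169.968,156.464) → (187.639,172.627) → (207.270,187.350).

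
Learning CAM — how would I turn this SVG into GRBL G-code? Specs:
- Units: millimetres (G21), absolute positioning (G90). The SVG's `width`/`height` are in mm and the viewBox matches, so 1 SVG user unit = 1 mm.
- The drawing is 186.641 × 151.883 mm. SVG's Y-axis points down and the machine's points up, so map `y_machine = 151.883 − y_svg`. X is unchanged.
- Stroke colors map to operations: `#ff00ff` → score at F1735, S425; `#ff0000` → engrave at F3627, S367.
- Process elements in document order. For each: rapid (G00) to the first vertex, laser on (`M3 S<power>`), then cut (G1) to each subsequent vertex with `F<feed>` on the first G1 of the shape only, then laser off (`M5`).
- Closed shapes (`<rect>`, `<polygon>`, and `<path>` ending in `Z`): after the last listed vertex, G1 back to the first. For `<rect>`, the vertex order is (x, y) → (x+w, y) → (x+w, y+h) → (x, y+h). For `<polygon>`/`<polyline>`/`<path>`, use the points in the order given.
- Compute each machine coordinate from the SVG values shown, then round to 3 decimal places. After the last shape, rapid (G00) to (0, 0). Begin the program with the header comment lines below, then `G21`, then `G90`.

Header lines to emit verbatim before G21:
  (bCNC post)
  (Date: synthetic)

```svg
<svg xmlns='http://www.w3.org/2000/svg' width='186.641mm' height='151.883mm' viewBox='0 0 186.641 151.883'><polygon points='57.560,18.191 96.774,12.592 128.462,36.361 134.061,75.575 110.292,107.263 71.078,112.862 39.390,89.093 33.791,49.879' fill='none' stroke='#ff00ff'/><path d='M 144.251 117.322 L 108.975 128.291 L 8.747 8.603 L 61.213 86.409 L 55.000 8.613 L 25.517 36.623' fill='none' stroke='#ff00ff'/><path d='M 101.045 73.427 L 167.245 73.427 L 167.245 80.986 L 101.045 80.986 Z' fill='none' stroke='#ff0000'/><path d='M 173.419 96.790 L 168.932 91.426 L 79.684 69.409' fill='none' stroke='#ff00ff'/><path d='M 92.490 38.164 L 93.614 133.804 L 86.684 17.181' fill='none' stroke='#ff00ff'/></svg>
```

(bCNC post)
(Date: synthetic)
G21
G90
G00 X57.560 Y133.692
M3 S425
G1 X96.774 Y139.291 F1735
G1 X128.462 Y115.522
G1 X134.061 Y76.308
G1 X110.292 Y44.620
G1 X71.078 Y39.021
G1 X39.390 Y62.790
G1 X33.791 Y102.004
G1 X57.560 Y133.692
M5
G00 X144.251 Y34.561
M3 S425
G1 X108.975 Y23.592 F1735
G1 X8.747 Y143.280
G1 X61.213 Y65.474
G1 X55.000 Y143.270
G1 X25.517 Y115.260
M5
G00 X101.045 Y78.456
M3 S367
G1 X167.245 Y78.456 F3627
G1 X167.245 Y70.897
G1 X101.045 Y70.897
G1 X101.045 Y78.456
M5
G00 X173.419 Y55.093
M3 S425
G1 X168.932 Y60.457 F1735
G1 X79.684 Y82.474
M5
G00 X92.490 Y113.719
M3 S425
G1 X93.614 Y18.079 F1735
G1 X86.684 Y134.702
M5
G00 X0.000 Y0.000

viewBox `0 0 186.641 151.883` with mm width/height → 1 unit = 1 mm. Flip: y_m = 151.883 − y_svg.

**Shape 1** — `<polygon>` regular polygon, stroke `#ff00ff` → score (S425, F1735). Machine vertices: (57.560,133.692) → (96.774,139.291) → (128.462,115.522) → (134.061,76.308) → (110.292,44.620) → (71.078,39.021) → (39.390,62.790) → (33.791,102.004) → (57.560,133.692). Closed: final G1 returns to the first vertex.

**Shape 2** — `<path>` open polyline, stroke `#ff00ff` → score (S425, F1735). Machine vertices: (144.251,34.561) → (108.975,23.592) → (8.747,143.280) → (61.213,65.474) → (55.000,143.270) → (25.517,115.260). Open path.

**Shape 3** — `<path>` rectangle, stroke `#ff0000` → engrave (S367, F3627). Machine vertices: (101.045,78.456) → (167.245,78.456) → (167.245,70.897) → (101.045,70.897) → (101.045,78.456). Closed: final G1 returns to the first vertex.

**Shape 4** — `<path>` open polyline, stroke `#ff00ff` → score (S425, F1735). Machine vertices: (173.419,55.093) → (168.932,60.457) → (79.684,82.474). Open path.

**Shape 5** — `<path>` open polyline, stroke `#ff00ff` → score (S425, F1735). Machine vertices: (92.490,113.719) → (93.614,18.079) → (86.684,134.702). Open path.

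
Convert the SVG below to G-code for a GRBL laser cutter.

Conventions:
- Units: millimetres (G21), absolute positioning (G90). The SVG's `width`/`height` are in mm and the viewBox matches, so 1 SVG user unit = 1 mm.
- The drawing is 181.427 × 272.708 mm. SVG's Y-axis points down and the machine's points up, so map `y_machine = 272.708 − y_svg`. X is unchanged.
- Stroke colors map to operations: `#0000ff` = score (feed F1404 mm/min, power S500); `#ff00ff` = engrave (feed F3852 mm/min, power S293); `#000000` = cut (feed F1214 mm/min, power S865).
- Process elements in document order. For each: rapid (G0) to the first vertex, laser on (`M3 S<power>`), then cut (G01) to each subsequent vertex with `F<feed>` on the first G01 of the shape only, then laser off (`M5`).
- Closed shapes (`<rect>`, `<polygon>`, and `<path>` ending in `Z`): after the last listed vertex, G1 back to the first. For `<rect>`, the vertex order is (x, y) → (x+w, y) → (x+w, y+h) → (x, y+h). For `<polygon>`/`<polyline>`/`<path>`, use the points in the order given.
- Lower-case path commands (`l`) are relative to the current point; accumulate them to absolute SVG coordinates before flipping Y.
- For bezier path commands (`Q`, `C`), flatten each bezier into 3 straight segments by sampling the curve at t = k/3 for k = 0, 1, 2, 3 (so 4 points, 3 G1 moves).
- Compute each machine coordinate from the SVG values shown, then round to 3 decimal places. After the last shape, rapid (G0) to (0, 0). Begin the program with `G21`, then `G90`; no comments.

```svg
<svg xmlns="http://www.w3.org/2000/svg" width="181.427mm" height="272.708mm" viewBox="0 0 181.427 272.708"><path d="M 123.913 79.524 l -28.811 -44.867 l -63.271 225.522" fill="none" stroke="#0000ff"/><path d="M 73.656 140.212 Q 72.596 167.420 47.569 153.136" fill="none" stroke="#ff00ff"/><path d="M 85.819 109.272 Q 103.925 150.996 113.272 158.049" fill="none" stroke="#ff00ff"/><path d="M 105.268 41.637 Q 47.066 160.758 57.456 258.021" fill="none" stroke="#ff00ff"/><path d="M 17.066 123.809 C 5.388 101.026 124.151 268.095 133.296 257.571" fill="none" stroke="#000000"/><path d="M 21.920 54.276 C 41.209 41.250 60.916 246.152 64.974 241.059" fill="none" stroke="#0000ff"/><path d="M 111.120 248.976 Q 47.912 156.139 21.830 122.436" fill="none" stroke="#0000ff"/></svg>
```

G21
G90
G0 X123.913 Y193.184
M3 S500
G01 X95.102 Y238.051 F1404
G01 X31.831 Y12.529
M5
G0 X73.656 Y132.496
M3 S293
G01 X70.286 Y118.968 F3852
G01 X61.591 Y114.660
G01 X47.569 Y119.572
M5
G0 X85.819 Y163.436
M3 S293
G01 X96.916 Y139.472 F3852
G01 X106.067 Y123.213
G01 X113.272 Y114.659
M5
G0 X105.268 Y231.071
M3 S293
G01 X74.088 Y154.086 F3852
G01 X58.151 Y81.958
G01 X57.456 Y14.687
M5
G0 X17.066 Y148.899
M3 S865
G01 X39.977 Y122.007 F1214
G01 X96.503 Y50.202
G01 X133.296 Y15.137
M5
G0 X21.920 Y218.432
M3 S500
G01 X40.753 Y174.664 F1404
G01 X56.295 Y80.705
G01 X64.974 Y31.649
M5
G0 X111.120 Y23.732
M3 S500
G01 X73.106 Y79.053 F1404
G01 X43.343 Y121.233
G01 X21.830 Y150.272
M5
G0 X0.000 Y0.000

viewBox `0 0 181.427 272.708` with mm width/height → 1 unit = 1 mm. Flip: y_m = 272.708 − y_svg.

**Shape 1** — `<path>` open polyline, stroke `#0000ff` → score (S500, F1404). Machine vertices: (123.913,193.184) → (95.102,238.051) → (31.831,12.529). Open path.

**Shape 2** — `<path>` quadratic bezier, stroke `#ff00ff` → engrave (S293, F3852). Control points (SVG): P0=(73.656,140.212), P1=(72.596,167.420), P2=(47.569,153.136); sampled at t=k/3. Machine vertices: (73.656,132.496) → (70.286,118.968) → (61.591,114.660) → (47.569,119.572). Open path.

**Shape 3** — `<path>` quadratic bezier, stroke `#ff00ff` → engrave (S293, F3852). Control points (SVG): P0=(85.819,109.272), P1=(103.925,150.996), P2=(113.272,158.049); sampled at t=k/3. Machine vertices: (85.819,163.436) → (96.916,139.472) → (106.067,123.213) → (113.272,114.659). Open path.

**Shape 4** — `<path>` quadratic bezier, stroke `#ff00ff` → engrave (S293, F3852). Control points (SVG): P0=(105.268,41.637), P1=(47.066,160.758), P2=(57.456,258.021); sampled at t=k/3. Machine vertices: (105.268,231.071) → (74.088,154.086) → (58.151,81.958) → (57.456,14.687). Open path.

**Shape 5** — `<path>` cubic bezier, stroke `#000000` → cut (S865, F1214). Control points (SVG): P0=(17.066,123.809), P1=(5.388,101.026), P2=(124.151,268.095), P3=(133.296,257.571); sampled at t=k/3. Machine vertices: (17.066,148.899) → (39.977,122.007) → (96.503,50.202) → (133.296,15.137). Open path.

**Shape 6** — `<path>` cubic bezier, stroke `#0000ff` → score (S500, F1404). Control points (SVG): P0=(21.920,54.276), P1=(41.209,41.250), P2=(60.916,246.152), P3=(64.974,241.059); sampled at t=k/3. Machine vertices: (21.920,218.432) → (40.753,174.664) → (56.295,80.705) → (64.974,31.649). Open path.

**Shape 7** — `<path>` quadratic bezier, stroke `#0000ff` → score (S500, F1404). Control points (SVG): P0=(111.120,248.976), P1=(47.912,156.139), P2=(21.830,122.436); sampled at t=k/3. Machine vertices: (111.120,23.732) → (73.106,79.053) → (43.343,121.233) → (21.830,150.272). Open path.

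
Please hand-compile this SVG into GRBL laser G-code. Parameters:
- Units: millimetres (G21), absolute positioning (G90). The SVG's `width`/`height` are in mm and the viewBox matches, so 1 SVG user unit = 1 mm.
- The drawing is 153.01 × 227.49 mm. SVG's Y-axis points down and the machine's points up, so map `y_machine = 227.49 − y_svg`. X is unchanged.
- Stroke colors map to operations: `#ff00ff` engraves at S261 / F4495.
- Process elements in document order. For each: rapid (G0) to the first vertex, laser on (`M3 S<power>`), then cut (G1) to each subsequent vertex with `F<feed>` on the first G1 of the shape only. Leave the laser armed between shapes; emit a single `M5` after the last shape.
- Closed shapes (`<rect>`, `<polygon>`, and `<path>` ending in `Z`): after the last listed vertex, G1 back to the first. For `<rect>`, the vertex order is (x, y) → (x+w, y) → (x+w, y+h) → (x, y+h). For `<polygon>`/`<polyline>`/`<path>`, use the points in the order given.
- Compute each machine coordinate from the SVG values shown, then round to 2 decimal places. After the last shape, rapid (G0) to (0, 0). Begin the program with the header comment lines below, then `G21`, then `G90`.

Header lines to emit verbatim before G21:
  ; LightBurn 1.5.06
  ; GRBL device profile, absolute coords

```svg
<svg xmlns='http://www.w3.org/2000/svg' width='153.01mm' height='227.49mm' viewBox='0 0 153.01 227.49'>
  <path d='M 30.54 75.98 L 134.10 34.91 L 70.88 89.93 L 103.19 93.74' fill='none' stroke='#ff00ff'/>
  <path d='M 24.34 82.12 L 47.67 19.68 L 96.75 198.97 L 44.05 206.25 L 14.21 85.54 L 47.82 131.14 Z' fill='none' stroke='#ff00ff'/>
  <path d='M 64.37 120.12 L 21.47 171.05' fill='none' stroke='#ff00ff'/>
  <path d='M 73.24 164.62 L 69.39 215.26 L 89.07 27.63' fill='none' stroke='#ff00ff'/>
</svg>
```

; LightBurn 1.5.06
; GRBL device profile, absolute coords
G21
G90
G0 X30.54 Y151.51
M3 S261
G1 X134.10 Y192.58 F4495
G1 X70.88 Y137.56
G1 X103.19 Y133.75
G0 X24.34 Y145.37
M3 S261
G1 X47.67 Y207.81 F4495
G1 X96.75 Y28.52
G1 X44.05 Y21.24
G1 X14.21 Y141.95
G1 X47.82 Y96.35
G1 X24.34 Y145.37
G0 X64.37 Y107.37
M3 S261
G1 X21.47 Y56.44 F4495
G0 X73.24 Y62.87
M3 S261
G1 X69.39 Y12.23 F4495
G1 X89.07 Y199.86
M5
G0 X0.00 Y0.00

viewBox `0 0 153.01 227.49` with mm width/height → 1 unit = 1 mm. Flip: y_m = 227.49 − y_svg.

**Shape 1** — `<path>` open polyline, stroke `#ff00ff` → engrave (S261, F4495). Machine vertices: (30.54,151.51) → (134.10,192.58) → (70.88,137.56) → (103.19,133.75). Open path.

**Shape 2** — `<path>` closed polygon, stroke `#ff00ff` → engrave (S261, F4495). Machine vertices: (24.34,145.37) → (47.67,207.81) → (96.75,28.52) → (44.05,21.24) → (14.21,141.95) → (47.82,96.35) → (24.34,145.37). Closed: final G1 returns to the first vertex.

**Shape 3** — `<path>` line segment, stroke `#ff00ff` → engrave (S261, F4495). Machine vertices: (64.37,107.37) → (21.47,56.44). Open path.

**Shape 4** — `<path>` open polyline, stroke `#ff00ff` → engrave (S261, F4495). Machine vertices: (73.24,62.87) → (69.39,12.23) → (89.07,199.86). Open path.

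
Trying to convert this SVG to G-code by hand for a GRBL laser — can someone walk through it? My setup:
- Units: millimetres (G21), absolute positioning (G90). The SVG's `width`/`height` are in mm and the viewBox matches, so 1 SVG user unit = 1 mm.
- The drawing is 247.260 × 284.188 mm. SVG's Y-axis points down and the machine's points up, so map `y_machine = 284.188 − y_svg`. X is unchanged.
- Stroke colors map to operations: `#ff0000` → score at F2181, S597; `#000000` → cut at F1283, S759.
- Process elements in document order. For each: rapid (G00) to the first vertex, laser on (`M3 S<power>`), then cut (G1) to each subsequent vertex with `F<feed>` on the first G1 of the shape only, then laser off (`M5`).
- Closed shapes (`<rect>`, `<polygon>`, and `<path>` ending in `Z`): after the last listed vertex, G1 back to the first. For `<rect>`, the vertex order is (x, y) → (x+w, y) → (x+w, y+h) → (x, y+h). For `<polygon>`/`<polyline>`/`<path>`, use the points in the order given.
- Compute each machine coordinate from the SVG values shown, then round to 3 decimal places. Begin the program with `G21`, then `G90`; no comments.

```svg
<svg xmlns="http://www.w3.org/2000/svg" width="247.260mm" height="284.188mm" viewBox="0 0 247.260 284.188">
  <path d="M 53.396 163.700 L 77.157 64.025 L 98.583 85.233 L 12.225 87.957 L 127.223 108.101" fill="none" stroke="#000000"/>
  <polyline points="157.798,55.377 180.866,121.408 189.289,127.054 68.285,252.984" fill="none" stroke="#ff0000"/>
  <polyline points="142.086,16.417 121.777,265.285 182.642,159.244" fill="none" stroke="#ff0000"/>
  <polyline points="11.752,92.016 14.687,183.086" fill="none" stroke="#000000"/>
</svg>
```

G21
G90
G00 X53.396 Y120.488
M3 S759
G1 X77.157 Y220.163 F1283
G1 X98.583 Y198.955
G1 X12.225 Y196.231
G1 X127.223 Y176.087
M5
G00 X157.798 Y228.811
M3 S597
G1 X180.866 Y162.780 F2181
G1 X189.289 Y157.134
G1 X68.285 Y31.204
M5
G00 X142.086 Y267.771
M3 S597
G1 X121.777 Y18.903 F2181
G1 X182.642 Y124.944
M5
G00 X11.752 Y192.172
M3 S759
G1 X14.687 Y101.102 F1283
M5

viewBox `0 0 247.260 284.188` with mm width/height → 1 unit = 1 mm. Flip: y_m = 284.188 − y_svg.

**Shape 1** — `<path>` open polyline, stroke `#000000` → cut (S759, F1283). Machine vertices: (53.396,120.488) → (77.157,220.163) → (98.583,198.955) → (12.225,196.231) → (127.223,176.087). Open path.

**Shape 2** — `<polyline>` open polyline, stroke `#ff0000` → score (S597, F2181). Machine vertices: (157.798,228.811) → (180.866,162.780) → (189.289,157.134) → (68.285,31.204). Open path.

**Shape 3** — `<polyline>` open polyline, stroke `#ff0000` → score (S597, F2181). Machine vertices: (142.086,267.771) → (121.777,18.903) → (182.642,124.944). Open path.

**Shape 4** — `<polyline>` line segment, stroke `#000000` → cut (S759, F1283). Machine vertices: (11.752,192.172) → (14.687,101.102). Open path.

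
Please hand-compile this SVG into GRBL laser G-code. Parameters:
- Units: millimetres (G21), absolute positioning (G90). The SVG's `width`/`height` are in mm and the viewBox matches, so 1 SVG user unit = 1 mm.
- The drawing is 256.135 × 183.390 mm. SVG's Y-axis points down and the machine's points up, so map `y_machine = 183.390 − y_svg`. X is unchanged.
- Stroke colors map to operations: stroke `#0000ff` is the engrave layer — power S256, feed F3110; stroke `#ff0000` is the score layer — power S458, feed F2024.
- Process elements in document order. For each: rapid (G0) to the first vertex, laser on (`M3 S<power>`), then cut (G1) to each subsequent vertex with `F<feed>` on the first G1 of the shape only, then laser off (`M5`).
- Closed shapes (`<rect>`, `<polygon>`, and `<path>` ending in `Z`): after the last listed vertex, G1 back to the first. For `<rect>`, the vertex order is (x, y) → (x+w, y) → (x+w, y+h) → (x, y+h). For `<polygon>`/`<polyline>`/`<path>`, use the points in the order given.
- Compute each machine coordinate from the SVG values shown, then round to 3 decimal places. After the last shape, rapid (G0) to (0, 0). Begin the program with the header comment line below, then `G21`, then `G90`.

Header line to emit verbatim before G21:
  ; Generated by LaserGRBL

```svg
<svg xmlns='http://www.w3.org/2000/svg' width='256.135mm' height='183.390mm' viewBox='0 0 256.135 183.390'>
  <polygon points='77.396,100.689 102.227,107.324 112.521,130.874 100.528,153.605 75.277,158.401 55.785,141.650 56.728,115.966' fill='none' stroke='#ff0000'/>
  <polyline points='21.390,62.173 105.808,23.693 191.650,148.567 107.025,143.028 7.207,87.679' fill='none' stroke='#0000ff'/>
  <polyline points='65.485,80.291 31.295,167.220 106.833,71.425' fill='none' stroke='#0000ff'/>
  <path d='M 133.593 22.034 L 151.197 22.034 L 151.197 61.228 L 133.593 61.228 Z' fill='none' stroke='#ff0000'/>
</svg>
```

; Generated by LaserGRBL
G21
G90
G0 X77.396 Y82.701
M3 S458
G1 X102.227 Y76.066 F2024
G1 X112.521 Y52.516
G1 X100.528 Y29.785
G1 X75.277 Y24.989
G1 X55.785 Y41.740
G1 X56.728 Y67.424
G1 X77.396 Y82.701
M5
G0 X21.390 Y121.217
M3 S256
G1 X105.808 Y159.697 F3110
G1 X191.650 Y34.823
G1 X107.025 Y40.362
G1 X7.207 Y95.711
M5
G0 X65.485 Y103.099
M3 S256
G1 X31.295 Y16.170 F3110
G1 X106.833 Y111.965
M5
G0 X133.593 Y161.356
M3 S458
G1 X151.197 Y161.356 F2024
G1 X151.197 Y122.162
G1 X133.593 Y122.162
G1 X133.593 Y161.356
M5
G0 X0.000 Y0.000

viewBox `0 0 256.135 183.390` with mm width/height → 1 unit = 1 mm. Flip: y_m = 183.390 − y_svg.

**Shape 1** — `<polygon>` regular polygon, stroke `#ff0000` → score (S458, F2024). Machine vertices: (77.396,82.701) → (102.227,76.066) → (112.521,52.516) → (100.528,29.785) → (75.277,24.989) → (55.785,41.740) → (56.728,67.424) → (77.396,82.701). Closed: final G1 returns to the first vertex.

**Shape 2** — `<polyline>` open polyline, stroke `#0000ff` → engrave (S256, F3110). Machine vertices: (21.390,121.217) → (105.808,159.697) → (191.650,34.823) → (107.025,40.362) → (7.207,95.711). Open path.

**Shape 3** — `<polyline>` open polyline, stroke `#0000ff` → engrave (S256, F3110). Machine vertices: (65.485,103.099) → (31.295,16.170) → (106.833,111.965). Open path.

**Shape 4** — `<path>` rectangle, stroke `#ff0000` → score (S458, F2024). Machine vertices: (133.593,161.356) → (151.197,161.356) → (151.197,122.162) → (133.593,122.162) → (133.593,161.356). Closed: final G1 returns to the first vertex.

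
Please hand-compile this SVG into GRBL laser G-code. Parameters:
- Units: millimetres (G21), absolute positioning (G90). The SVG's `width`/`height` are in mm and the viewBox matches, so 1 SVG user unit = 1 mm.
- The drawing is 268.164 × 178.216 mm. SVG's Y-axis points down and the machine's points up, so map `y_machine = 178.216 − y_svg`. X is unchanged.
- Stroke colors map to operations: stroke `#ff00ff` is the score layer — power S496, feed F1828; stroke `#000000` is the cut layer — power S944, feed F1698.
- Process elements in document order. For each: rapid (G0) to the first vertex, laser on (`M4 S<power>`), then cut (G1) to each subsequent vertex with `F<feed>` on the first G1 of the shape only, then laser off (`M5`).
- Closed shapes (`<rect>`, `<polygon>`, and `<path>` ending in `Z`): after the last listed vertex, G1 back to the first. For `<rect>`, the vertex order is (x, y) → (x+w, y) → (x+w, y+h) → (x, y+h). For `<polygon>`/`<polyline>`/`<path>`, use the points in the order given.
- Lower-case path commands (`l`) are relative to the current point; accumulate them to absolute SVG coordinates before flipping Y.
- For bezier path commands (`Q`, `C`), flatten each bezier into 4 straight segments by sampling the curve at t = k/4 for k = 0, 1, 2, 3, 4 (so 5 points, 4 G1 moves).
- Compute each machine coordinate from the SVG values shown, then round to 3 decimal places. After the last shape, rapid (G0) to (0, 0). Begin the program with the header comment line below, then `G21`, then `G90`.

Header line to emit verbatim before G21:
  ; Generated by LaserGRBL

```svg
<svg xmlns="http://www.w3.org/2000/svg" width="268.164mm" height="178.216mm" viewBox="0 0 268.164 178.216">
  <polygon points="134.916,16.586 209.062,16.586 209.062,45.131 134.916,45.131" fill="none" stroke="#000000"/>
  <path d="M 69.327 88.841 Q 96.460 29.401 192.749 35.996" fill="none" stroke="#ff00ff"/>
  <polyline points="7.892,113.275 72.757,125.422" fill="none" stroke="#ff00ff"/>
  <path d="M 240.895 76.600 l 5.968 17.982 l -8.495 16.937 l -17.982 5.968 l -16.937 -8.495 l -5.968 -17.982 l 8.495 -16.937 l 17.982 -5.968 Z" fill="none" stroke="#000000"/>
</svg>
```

viewBox `0 0 268.164 178.216` with mm width/height → 1 unit = 1 mm. Flip: y_m = 178.216 − y_svg.

**Shape 1** — `<polygon>` rectangle, stroke `#000000` → cut (S944, F1698). Machine vertices: (134.916,161.630) → (209.062,161.630) → (209.062,133.085) → (134.916,133.085) → (134.916,161.630). Closed: final G1 returns to the first vertex.

**Shape 2** — `<path>` quadratic bezier, stroke `#ff00ff` → score (S496, F1828). Control points (SVG): P0=(69.327,88.841), P1=(96.460,29.401), P2=(192.749,35.996); sampled at t=k/4. Machine vertices: (69.327,89.375) → (87.216,114.968) → (113.749,132.306) → (148.927,141.390) → (192.749,142.220). Open path.

**Shape 3** — `<polyline>` line segment, stroke `#ff00ff` → score (S496, F1828). Machine vertices: (7.892,64.941) → (72.757,52.794). Open path.

**Shape 4** — `<path>` regular polygon, stroke `#000000` → cut (S944, F1698). Machine vertices: (240.895,101.616) → (246.863,83.634) → (238.368,66.697) → (220.386,60.729) → (203.449,69.224) → (197.481,87.206) → (205.976,104.143) → (223.958,110.111) → (240.895,101.616). Closed: final G1 returns to the first vertex.

; Generated by LaserGRBL
G21
G90
G0 X134.916 Y161.630
M4 S944
G1 X209.062 Y161.630 F1698
G1 X209.062 Y133.085
G1 X134.916 Y133.085
G1 X134.916 Y161.630
M5
G0 X69.327 Y89.375
M4 S496
G1 X87.216 Y114.968 F1828
G1 X113.749 Y132.306
G1 X148.927 Y141.390
G1 X192.749 Y142.220
M5
G0 X7.892 Y64.941
M4 S496
G1 X72.757 Y52.794 F1828
M5
G0 X240.895 Y101.616
M4 S944
G1 X246.863 Y83.634 F1698
G1 X238.368 Y66.697
G1 X220.386 Y60.729
G1 X203.449 Y69.224
G1 X197.481 Y87.206
G1 X205.976 Y104.143
G1 X223.958 Y110.111
G1 X240.895 Y101.616
M5
G0 X0.000 Y0.000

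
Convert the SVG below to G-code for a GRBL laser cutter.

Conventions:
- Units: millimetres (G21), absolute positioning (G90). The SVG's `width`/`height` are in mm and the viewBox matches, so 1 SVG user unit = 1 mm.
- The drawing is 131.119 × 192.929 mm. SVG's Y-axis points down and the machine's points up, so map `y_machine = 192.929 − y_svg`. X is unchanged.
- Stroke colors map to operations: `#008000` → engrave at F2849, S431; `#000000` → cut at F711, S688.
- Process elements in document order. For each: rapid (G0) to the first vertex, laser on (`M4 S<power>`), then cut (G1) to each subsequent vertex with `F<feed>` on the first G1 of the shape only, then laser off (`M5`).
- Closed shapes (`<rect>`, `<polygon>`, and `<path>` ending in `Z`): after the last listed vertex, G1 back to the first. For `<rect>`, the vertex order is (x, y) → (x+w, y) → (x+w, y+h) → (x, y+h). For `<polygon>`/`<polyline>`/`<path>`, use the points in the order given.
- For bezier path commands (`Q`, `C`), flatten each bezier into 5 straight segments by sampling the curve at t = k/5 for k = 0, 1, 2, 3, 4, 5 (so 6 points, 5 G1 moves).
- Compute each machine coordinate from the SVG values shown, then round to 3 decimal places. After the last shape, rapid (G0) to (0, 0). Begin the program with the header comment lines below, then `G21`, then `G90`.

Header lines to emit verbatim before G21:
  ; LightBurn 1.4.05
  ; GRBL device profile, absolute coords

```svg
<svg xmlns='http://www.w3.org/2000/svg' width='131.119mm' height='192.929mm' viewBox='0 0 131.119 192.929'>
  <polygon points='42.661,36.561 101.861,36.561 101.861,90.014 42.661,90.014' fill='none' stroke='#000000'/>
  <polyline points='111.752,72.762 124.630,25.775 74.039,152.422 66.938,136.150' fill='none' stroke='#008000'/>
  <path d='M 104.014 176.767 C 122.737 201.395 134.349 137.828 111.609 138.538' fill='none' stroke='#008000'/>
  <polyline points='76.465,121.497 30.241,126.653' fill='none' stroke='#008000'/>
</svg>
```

1 u = 1 mm; y_m = 192.929 − y.

[1] `<polygon>` rectangle, #000000→cut S688 F711: (42.661,156.368) → (101.861,156.368) → (101.861,102.915) → (42.661,102.915) → (42.661,156.368) (closed)

[2] `<polyline>` open polyline, #008000→engrave S431 F2849: (111.752,120.167) → (124.630,167.154) → (74.039,40.507) → (66.938,56.779)

[3] `<path>` cubic bezier, #008000→engrave S431 F2849: (104.014,16.162) → (114.177,10.749) → (121.325,19.184) → (124.151,34.148) → (121.349,48.324) → (111.609,54.391)

[4] `<polyline>` line segment, #008000→engrave S431 F2849: (76.465,71.432) → (30.241,66.276)

; LightBurn 1.4.05
; GRBL device profile, absolute coords
G21
G90
G0 X42.661 Y156.368
M4 S688
G1 X101.861 Y156.368 F711
G1 X101.861 Y102.915
G1 X42.661 Y102.915
G1 X42.661 Y156.368
M5
G0 X111.752 Y120.167
M4 S431
G1 X124.630 Y167.154 F2849
G1 X74.039 Y40.507
G1 X66.938 Y56.779
M5
G0 X104.014 Y16.162
M4 S431
G1 X114.177 Y10.749 F2849
G1 X121.325 Y19.184
G1 X124.151 Y34.148
G1 X121.349 Y48.324
G1 X111.609 Y54.391
M5
G0 X76.465 Y71.432
M4 S431
G1 X30.241 Y66.276 F2849
M5
G0 X0.000 Y0.000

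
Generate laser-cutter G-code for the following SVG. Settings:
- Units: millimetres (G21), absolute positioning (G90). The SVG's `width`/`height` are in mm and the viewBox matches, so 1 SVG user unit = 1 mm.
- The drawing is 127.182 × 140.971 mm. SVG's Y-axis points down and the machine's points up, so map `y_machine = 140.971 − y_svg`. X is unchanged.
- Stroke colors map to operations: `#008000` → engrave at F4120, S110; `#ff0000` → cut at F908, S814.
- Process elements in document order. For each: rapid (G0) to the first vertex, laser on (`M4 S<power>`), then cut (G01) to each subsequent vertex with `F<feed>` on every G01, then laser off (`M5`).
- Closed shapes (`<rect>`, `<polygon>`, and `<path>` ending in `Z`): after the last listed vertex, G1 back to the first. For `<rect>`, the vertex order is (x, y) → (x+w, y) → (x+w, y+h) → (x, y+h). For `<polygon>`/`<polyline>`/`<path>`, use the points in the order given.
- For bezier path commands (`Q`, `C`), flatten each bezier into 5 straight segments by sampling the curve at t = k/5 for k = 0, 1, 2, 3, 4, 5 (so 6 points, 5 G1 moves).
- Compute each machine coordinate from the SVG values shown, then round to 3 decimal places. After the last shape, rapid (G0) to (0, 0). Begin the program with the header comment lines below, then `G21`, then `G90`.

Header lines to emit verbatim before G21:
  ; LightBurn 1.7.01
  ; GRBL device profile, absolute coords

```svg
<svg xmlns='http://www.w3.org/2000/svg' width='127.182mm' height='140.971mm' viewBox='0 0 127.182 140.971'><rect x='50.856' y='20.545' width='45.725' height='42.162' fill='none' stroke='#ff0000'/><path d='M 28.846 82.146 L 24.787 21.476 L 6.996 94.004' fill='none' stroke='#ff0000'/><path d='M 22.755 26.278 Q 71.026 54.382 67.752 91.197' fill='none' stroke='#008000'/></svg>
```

; LightBurn 1.7.01
; GRBL device profile, absolute coords
G21
G90
G0 X50.856 Y120.426
M4 S814
G01 X96.581 Y120.426 F908
G01 X96.581 Y78.264 F908
G01 X50.856 Y78.264 F908
G01 X50.856 Y120.426 F908
M5
G0 X28.846 Y58.825
M4 S814
G01 X24.787 Y119.495 F908
G01 X6.996 Y46.967 F908
M5
G0 X22.755 Y114.693
M4 S110
G01 X40.002 Y103.103 F4120
G01 X53.125 Y90.816 F4120
G01 X62.124 Y77.832 F4120
G01 X67.000 Y64.152 F4120
G01 X67.752 Y49.774 F4120
M5
G0 X0.000 Y0.000

1 u = 1 mm; y_m = 140.971 − y.

[1] `<rect>` rectangle, #ff0000→cut S814 F908: (50.856,120.426) → (96.581,120.426) → (96.581,78.264) → (50.856,78.264) → (50.856,120.426) (closed)

[2] `<path>` open polyline, #ff0000→cut S814 F908: (28.846,58.825) → (24.787,119.495) → (6.996,46.967)

[3] `<path>` quadratic bezier, #008000→engrave S110 F4120: (22.755,114.693) → (40.002,103.103) → (53.125,90.816) → (62.124,77.832) → (67.000,64.152) → (67.752,49.774)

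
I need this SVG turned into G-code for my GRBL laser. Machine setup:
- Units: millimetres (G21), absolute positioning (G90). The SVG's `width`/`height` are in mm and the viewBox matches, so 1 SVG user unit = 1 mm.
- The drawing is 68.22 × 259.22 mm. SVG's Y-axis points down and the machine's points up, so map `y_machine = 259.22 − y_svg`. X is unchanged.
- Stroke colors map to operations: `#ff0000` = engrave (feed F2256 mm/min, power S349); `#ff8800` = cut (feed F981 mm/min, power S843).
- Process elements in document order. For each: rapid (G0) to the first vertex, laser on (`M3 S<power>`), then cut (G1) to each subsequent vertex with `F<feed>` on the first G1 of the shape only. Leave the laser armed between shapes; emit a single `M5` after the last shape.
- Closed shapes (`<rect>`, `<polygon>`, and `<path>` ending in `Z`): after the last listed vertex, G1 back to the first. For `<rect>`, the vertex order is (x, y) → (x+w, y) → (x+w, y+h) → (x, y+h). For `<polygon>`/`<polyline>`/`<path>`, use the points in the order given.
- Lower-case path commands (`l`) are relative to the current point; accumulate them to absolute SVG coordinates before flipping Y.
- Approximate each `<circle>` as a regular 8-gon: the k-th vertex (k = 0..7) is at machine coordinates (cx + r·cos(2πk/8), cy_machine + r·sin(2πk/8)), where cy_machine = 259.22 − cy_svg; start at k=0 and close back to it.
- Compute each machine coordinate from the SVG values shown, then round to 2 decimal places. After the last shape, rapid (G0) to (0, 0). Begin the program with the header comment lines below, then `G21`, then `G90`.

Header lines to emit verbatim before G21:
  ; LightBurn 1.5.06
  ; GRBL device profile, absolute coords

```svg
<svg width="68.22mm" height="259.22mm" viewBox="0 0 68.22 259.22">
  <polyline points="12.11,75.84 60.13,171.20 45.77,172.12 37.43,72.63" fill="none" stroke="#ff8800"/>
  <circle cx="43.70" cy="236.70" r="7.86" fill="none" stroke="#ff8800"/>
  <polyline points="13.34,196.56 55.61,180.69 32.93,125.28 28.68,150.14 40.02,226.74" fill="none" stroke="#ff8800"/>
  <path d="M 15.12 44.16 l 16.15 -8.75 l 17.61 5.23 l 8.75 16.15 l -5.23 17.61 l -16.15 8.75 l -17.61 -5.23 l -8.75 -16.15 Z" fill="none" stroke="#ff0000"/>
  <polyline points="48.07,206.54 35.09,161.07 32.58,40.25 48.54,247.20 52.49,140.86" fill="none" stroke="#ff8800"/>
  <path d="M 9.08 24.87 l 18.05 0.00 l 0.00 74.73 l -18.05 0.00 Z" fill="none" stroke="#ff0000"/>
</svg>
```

; LightBurn 1.5.06
; GRBL device profile, absolute coords
G21
G90
G0 X12.11 Y183.38
M3 S843
G1 X60.13 Y88.02 F981
G1 X45.77 Y87.10
G1 X37.43 Y186.59
G0 X51.56 Y22.52
M3 S843
G1 X49.26 Y28.08 F981
G1 X43.70 Y30.38
G1 X38.14 Y28.08
G1 X35.84 Y22.52
G1 X38.14 Y16.96
G1 X43.70 Y14.66
G1 X49.26 Y16.96
G1 X51.56 Y22.52
G0 X13.34 Y62.66
M3 S843
G1 X55.61 Y78.53 F981
G1 X32.93 Y133.94
G1 X28.68 Y109.08
G1 X40.02 Y32.48
G0 X15.12 Y215.06
M3 S349
G1 X31.27 Y223.81 F2256
G1 X48.88 Y218.58
G1 X57.63 Y202.43
G1 X52.40 Y184.82
G1 X36.25 Y176.07
G1 X18.64 Y181.30
G1 X9.89 Y197.45
G1 X15.12 Y215.06
G0 X48.07 Y52.68
M3 S843
G1 X35.09 Y98.15 F981
G1 X32.58 Y218.97
G1 X48.54 Y12.02
G1 X52.49 Y118.36
G0 X9.08 Y234.35
M3 S349
G1 X27.13 Y234.35 F2256
G1 X27.13 Y159.62
G1 X9.08 Y159.62
G1 X9.08 Y234.35
M5
G0 X0.00 Y0.00

1 u = 1 mm; y_m = 259.22 − y.

[1] `<polyline>` open polyline, #ff8800→cut S843 F981: (12.11,183.38) → (60.13,88.02) → (45.77,87.10) → (37.43,186.59)

[2] `<circle>` circle, #ff8800→cut S843 F981: (51.56,22.52) → (49.26,28.08) → (43.70,30.38) → (38.14,28.08) → (35.84,22.52) → (38.14,16.96) → (43.70,14.66) → (49.26,16.96) → (51.56,22.52) (closed)

[3] `<polyline>` open polyline, #ff8800→cut S843 F981: (13.34,62.66) → (55.61,78.53) → (32.93,133.94) → (28.68,109.08) → (40.02,32.48)

[4] `<path>` regular polygon, #ff0000→engrave S349 F2256: (15.12,215.06) → (31.27,223.81) → (48.88,218.58) → (57.63,202.43) → (52.40,184.82) → (36.25,176.07) → (18.64,181.30) → (9.89,197.45) → (15.12,215.06) (closed)

[5] `<polyline>` open polyline, #ff8800→cut S843 F981: (48.07,52.68) → (35.09,98.15) → (32.58,218.97) → (48.54,12.02) → (52.49,118.36)

[6] `<path>` rectangle, #ff0000→engrave S349 F2256: (9.08,234.35) → (27.13,234.35) → (27.13,159.62) → (9.08,159.62) → (9.08,234.35) (closed)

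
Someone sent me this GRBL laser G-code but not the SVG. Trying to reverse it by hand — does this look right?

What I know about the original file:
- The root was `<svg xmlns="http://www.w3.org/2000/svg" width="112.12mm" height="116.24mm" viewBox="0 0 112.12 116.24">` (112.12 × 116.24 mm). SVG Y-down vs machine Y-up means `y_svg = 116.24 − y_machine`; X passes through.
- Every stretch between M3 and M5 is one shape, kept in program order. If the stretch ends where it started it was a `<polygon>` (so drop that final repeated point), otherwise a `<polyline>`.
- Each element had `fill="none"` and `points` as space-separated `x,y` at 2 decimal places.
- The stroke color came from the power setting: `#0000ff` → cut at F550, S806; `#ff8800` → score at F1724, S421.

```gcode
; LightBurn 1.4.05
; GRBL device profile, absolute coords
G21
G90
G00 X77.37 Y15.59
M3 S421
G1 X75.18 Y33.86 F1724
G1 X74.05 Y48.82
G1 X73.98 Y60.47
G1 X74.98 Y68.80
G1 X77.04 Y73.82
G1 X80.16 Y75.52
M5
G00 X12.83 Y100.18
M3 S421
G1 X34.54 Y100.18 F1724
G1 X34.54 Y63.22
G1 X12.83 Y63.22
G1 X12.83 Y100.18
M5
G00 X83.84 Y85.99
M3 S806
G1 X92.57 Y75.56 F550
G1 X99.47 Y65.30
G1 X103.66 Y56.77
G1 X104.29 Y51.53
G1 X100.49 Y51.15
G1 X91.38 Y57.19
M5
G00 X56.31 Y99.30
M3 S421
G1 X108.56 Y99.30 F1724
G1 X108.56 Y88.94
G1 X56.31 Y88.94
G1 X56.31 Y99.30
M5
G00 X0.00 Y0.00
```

<svg xmlns="http://www.w3.org/2000/svg" width="112.12mm" height="116.24mm" viewBox="0 0 112.12 116.24">
  <polyline points="77.37,100.65 75.18,82.38 74.05,67.42 73.98,55.77 74.98,47.44 77.04,42.42 80.16,40.72" fill="none" stroke="#ff8800"/>
  <polygon points="12.83,16.06 34.54,16.06 34.54,53.02 12.83,53.02" fill="none" stroke="#ff8800"/>
  <polyline points="83.84,30.25 92.57,40.68 99.47,50.94 103.66,59.47 104.29,64.71 100.49,65.09 91.38,59.05" fill="none" stroke="#0000ff"/>
  <polygon points="56.31,16.94 108.56,16.94 108.56,27.30 56.31,27.30" fill="none" stroke="#ff8800"/>
</svg>

Machine Y-up, SVG Y-down with viewBox height 116.24, so y_svg = 116.24 − y_machine; X carries over.

Run 1: power S421 maps to stroke `#ff8800` (score). The run is open, so emit a `<polyline>` with points (Y-flipped): 77.37,100.65 75.18,82.38 74.05,67.42 73.98,55.77 74.98,47.44 77.04,42.42 80.16,40.72.

Run 2: power S421 maps to stroke `#ff8800` (score). The run returns to its start, so emit a `<polygon>` with points (Y-flipped): 12.83,16.06 34.54,16.06 34.54,53.02 12.83,53.02.

Run 3: power S806 maps to stroke `#0000ff` (cut). The run is open, so emit a `<polyline>` with points (Y-flipped): 83.84,30.25 92.57,40.68 99.47,50.94 103.66,59.47 104.29,64.71 100.49,65.09 91.38,59.05.

Run 4: the run's S421 means `#ff8800` (score). The run returns to its start, so emit a `<polygon>` with points (Y-flipped): 56.31,16.94 108.56,16.94 108.56,27.30 56.31,27.30.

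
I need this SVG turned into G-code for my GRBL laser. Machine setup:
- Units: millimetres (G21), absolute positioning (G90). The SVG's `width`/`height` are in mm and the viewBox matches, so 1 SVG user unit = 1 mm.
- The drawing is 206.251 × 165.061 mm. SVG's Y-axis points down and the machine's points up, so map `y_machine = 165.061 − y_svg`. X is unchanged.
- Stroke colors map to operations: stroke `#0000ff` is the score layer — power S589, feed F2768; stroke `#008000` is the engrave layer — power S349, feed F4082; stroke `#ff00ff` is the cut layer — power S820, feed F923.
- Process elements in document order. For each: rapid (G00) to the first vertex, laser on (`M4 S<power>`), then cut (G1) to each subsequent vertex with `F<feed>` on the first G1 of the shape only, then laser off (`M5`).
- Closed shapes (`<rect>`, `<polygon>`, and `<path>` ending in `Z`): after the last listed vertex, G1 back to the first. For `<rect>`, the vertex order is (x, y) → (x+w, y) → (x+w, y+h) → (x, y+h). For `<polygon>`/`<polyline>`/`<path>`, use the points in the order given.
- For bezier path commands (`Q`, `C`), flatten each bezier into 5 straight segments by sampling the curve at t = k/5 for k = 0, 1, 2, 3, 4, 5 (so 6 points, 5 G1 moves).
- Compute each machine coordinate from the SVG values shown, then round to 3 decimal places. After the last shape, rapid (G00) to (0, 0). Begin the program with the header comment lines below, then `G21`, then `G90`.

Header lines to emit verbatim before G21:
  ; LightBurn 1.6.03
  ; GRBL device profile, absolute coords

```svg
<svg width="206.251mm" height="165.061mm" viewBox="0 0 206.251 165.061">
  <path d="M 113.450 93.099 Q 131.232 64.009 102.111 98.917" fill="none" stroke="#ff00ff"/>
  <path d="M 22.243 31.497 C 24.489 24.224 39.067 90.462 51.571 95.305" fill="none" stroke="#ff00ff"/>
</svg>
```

; LightBurn 1.6.03
; GRBL device profile, absolute coords
G21
G90
G00 X113.450 Y71.962
M4 S820
G1 X118.687 Y81.038 F923
G1 X120.171 Y84.994
G1 X117.903 Y83.831
G1 X111.883 Y77.547
G1 X102.111 Y66.144
M5
G00 X22.243 Y133.564
M4 S820
G1 X24.955 Y130.186 F923
G1 X29.936 Y115.640
G1 X36.493 Y96.403
G1 X43.935 Y78.950
G1 X51.571 Y69.756
M5
G00 X0.000 Y0.000

1 u = 1 mm; y_m = 165.061 − y.

[1] `<path>` quadratic bezier, #ff00ff→cut S820 F923: (113.450,71.962) → (118.687,81.038) → (120.171,84.994) → (117.903,83.831) → (111.883,77.547) → (102.111,66.144)

[2] `<path>` cubic bezier, #ff00ff→cut S820 F923: (22.243,133.564) → (24.955,130.186) → (29.936,115.640) → (36.493,96.403) → (43.935,78.950) → (51.571,69.756)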